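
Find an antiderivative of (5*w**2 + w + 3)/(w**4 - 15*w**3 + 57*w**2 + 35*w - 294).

Factor the denominator: (w - 7)**2*(w - 3)*(w + 2).
Partial-fraction decomposition: -7/(135*(w + 2)) + 51/(80*(w - 3)) - 253/(432*(w - 7)) + 85/(12*(w - 7)**2).
Integrate each term; A/(w−a) gives A·log|w−a|; A/(w−a)² gives −A/(w−a).

-253*log(w - 7)/432 + 51*log(w - 3)/80 - 7*log(w + 2)/135 - 85/(12*w - 84) + C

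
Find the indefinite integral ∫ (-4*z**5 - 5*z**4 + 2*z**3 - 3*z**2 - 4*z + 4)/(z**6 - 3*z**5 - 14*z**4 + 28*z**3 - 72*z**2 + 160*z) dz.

Factor the denominator: z*(z - 5)*(z - 2)*(z + 4)*(z**2 + 4).
Partial-fraction decomposition: -(21*z + 134)/(116*(z**2 + 4)) - 133/(216*(z + 4)) + 13/(18*(z - 2)) - 15466/(3915*(z - 5)) + 1/(40*z).
Integrate each term; A/(z−a) gives A·log|z−a|; the (Bz+D)/(z²+p²) term gives a log and an atan.

log(z)/40 - 15466*log(z - 5)/3915 + 13*log(z - 2)/18 - 133*log(z + 4)/216 - 21*log(z**2 + 4)/232 - 67*atan(z/2)/116 + C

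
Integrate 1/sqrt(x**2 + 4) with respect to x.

Substitute x = 2·tan(θ), so dx = 2·sec(θ)^2 dθ and the radical becomes sqrt(x**2 + 4) = 2·sec(θ) by the Pythagorean identity.
Integrate the resulting trig expression in θ, then back-substitute tan(θ) = x/2, sec(θ) = sqrt(x**2 + 4)/2 (absorbing any constant into C).

log(x + sqrt(x**2 + 4)) + C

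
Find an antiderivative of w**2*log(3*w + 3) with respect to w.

Use integration by parts with u = log(3*w + 3), dv = w**2 dw.
Then du = 3/(3*w + 3) dw and v = w**3/3.

w**3*log(3*w + 3)/3 - w**3/9 + w**2/6 - w/3 + log(w + 1)/3 + C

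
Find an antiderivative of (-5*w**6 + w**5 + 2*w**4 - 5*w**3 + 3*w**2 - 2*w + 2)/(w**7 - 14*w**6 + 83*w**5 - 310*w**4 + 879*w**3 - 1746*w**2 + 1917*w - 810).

-18577*log(w - 5)/408 + 1739*log(w - 3)/54 + 22*log(w - 2)/3 - log(w - 1)/40 + 4681*log(w**2 + 9)/9180 + 217*atan(w/3)/765 - 419/(9*w - 27) + C

Factor the denominator: (w - 5)*(w - 3)**2*(w - 2)*(w - 1)*(w**2 + 9).
Partial-fraction decomposition: 31*(151*w + 126)/(4590*(w**2 + 9)) - 1/(40*(w - 1)) + 22/(3*(w - 2)) + 1739/(54*(w - 3)) + 419/(9*(w - 3)**2) - 18577/(408*(w - 5)).
Integrate each term; A/(w−a) gives A·log|w−a|; the (Bw+D)/(w²+p²) term gives a log and an atan.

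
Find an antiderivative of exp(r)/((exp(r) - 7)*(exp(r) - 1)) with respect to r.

log(exp(r) - 7)/6 - log(exp(r) - 1)/6 + C

Let u = e^r, du = e^r dr.
The integral becomes ∫ du/((u-1)(u-7)); decompose into partial fractions.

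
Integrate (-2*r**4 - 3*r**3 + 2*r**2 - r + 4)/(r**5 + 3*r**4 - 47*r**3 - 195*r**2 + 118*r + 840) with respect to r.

-239*log(r - 7)/275 + 23*log(r - 2)/525 - 14*log(r + 3)/25 + 140*log(r + 4)/33 - 34*log(r + 5)/7 + C

Factor the denominator: (r - 7)*(r - 2)*(r + 3)*(r + 4)*(r + 5).
Partial-fraction decomposition: -34/(7*(r + 5)) + 140/(33*(r + 4)) - 14/(25*(r + 3)) + 23/(525*(r - 2)) - 239/(275*(r - 7)).
Integrate each term: A/(r−a) contributes A·log|r−a|.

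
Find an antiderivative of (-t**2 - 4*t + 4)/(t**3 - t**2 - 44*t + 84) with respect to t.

Factor the denominator: (t - 6)*(t - 2)*(t + 7).
Partial-fraction decomposition: -17/(117*(t + 7)) + 2/(9*(t - 2)) - 14/(13*(t - 6)).
Integrate each term: A/(t−a) contributes A·log|t−a|.

-14*log(t - 6)/13 + 2*log(t - 2)/9 - 17*log(t + 7)/117 + C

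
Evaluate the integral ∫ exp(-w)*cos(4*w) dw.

4*exp(-w)*sin(4*w)/17 - exp(-w)*cos(4*w)/17 + C

Let I denote the integral. Integrate by parts with u = cos(4*w), dv = exp(-w) dw, so v = -exp(-w): I = -exp(-w)*cos(4*w) − 4·∫ exp(-w)*sin(4*w) dw.
Apply parts again with u = sin(4*w), dv = exp(-w) dw: ∫ exp(-w)*sin(4*w) dw = -exp(-w)*sin(4*w) + 4·I. Substituting back brings back I: I = 4*exp(-w)*sin(4*w) - exp(-w)*cos(4*w) − 16·I.
Solving for I: (1 + 16)·I equals the remaining terms, so I = (1/17)·(4*exp(-w)*sin(4*w) - exp(-w)*cos(4*w)).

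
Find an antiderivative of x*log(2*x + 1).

Use integration by parts with u = log(2*x + 1), dv = x dx.
Then du = 2/(2*x + 1) dx and v = x**2/2.

x**2*log(2*x + 1)/2 - x**2/4 + x/4 - log(2*x + 1)/8 + C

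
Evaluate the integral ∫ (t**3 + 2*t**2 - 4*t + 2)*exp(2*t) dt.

Use integration by parts with u = t**3 + 2*t**2 - 4*t + 2, dv = exp(2*t) dt, so v = exp(2*t)/2.
Apply parts 3 times (tabular method): alternate signs, differentiate u down to 0, integrate dv up.

(4*t**3 + 2*t**2 - 18*t + 17)*exp(2*t)/8 + C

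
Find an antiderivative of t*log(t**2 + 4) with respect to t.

Let u = t**2 + 4, so du = (2*t) dt.
The integral becomes (1/2)·∫ log(u) du; integrate by parts with u′=log(u), dv′=du.

t**2*log(t**2 + 4)/2 - t**2/2 + 2*log(t**2 + 4) + C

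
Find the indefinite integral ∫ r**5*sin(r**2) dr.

Let u = r², du = 2r dr; rewrite as (1/2)∫ u^2·sin(1u) du.
Now integrate by parts 2 times.

-r**4*cos(r**2)/2 + r**2*sin(r**2) + cos(r**2) + C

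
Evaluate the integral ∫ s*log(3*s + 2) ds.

s**2*log(3*s + 2)/2 - s**2/4 + s/3 - 2*log(3*s + 2)/9 + C

Use integration by parts with u = log(3*s + 2), dv = s ds.
Then du = 3/(3*s + 2) ds and v = s**2/2.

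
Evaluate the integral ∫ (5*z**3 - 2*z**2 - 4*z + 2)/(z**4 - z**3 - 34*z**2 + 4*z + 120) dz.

Factor the denominator: (z - 6)*(z - 2)*(z + 2)*(z + 5).
Partial-fraction decomposition: 653/(231*(z + 5)) - 19/(48*(z + 2)) - 13/(56*(z - 2)) + 493/(176*(z - 6)).
Integrate each term: A/(z−a) contributes A·log|z−a|.

493*log(z - 6)/176 - 13*log(z - 2)/56 - 19*log(z + 2)/48 + 653*log(z + 5)/231 + C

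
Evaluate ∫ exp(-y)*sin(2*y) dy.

-exp(-y)*sin(2*y)/5 - 2*exp(-y)*cos(2*y)/5 + C

Let I denote the integral. Integrate by parts with u = sin(2*y), dv = exp(-y) dy, so v = -exp(-y): I = -exp(-y)*sin(2*y) + 2·∫ exp(-y)*cos(2*y) dy.
Apply parts again with u = cos(2*y), dv = exp(-y) dy: ∫ exp(-y)*cos(2*y) dy = -exp(-y)*cos(2*y) − 2·I. Substituting back brings back I: I = -exp(-y)*sin(2*y) - 2*exp(-y)*cos(2*y) − 4·I.
Solving for I: (1 + 4)·I equals the remaining terms, so I = (1/5)·(-exp(-y)*sin(2*y) - 2*exp(-y)*cos(2*y)).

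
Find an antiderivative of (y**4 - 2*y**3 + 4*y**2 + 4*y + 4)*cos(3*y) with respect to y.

y**4*sin(3*y)/3 - 2*y**3*sin(3*y)/3 + 4*y**3*cos(3*y)/9 + 8*y**2*sin(3*y)/9 - 2*y**2*cos(3*y)/3 + 16*y*sin(3*y)/9 + 16*y*cos(3*y)/27 + 92*sin(3*y)/81 + 16*cos(3*y)/27 + C

Use integration by parts with u = y**4 - 2*y**3 + 4*y**2 + 4*y + 4, dv = cos(3*y) dy, so v = sin(3*y)/3.
Apply parts 4 times (tabular method): alternate signs, differentiate u down to 0, integrate dv up.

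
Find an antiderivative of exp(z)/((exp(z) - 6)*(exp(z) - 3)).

log(exp(z) - 6)/3 - log(exp(z) - 3)/3 + C

Let u = e^z, du = e^z dz.
The integral becomes ∫ du/((u-6)(u-3)); decompose into partial fractions.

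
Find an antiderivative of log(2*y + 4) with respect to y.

Use integration by parts with u = log(2*y + 4), dv = dy.
Then du = 2/(2*y + 4) dy and v = y.

y*log(2*y + 4) - y + 2*log(y + 2) + C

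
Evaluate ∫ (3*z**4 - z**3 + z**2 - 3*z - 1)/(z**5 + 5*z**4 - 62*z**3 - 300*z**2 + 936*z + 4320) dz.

Factor the denominator: (z - 6)*(z - 5)*(z + 4)*(z + 6)**2.
Partial-fraction decomposition: -11593/(34848*(z + 6)) - 4157/(264*(z + 6)**2) + 859/(360*(z + 4)) - 1759/(1089*(z - 5)) + 3689/(1440*(z - 6)).
Integrate each term; A/(z−a) gives A·log|z−a|; A/(z−a)² gives −A/(z−a).

3689*log(z - 6)/1440 - 1759*log(z - 5)/1089 + 859*log(z + 4)/360 - 11593*log(z + 6)/34848 + 4157/(264*z + 1584) + C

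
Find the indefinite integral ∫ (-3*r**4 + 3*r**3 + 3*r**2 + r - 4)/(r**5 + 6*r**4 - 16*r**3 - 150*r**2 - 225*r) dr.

Factor the denominator: r*(r - 5)*(r + 3)**2*(r + 5).
Partial-fraction decomposition: -273/(25*(r + 5)) + 601/(72*(r + 3)) - 19/(3*(r + 3)**2) - 89/(200*(r - 5)) + 4/(225*r).
Integrate each term; A/(r−a) gives A·log|r−a|; A/(r−a)² gives −A/(r−a).

4*log(r)/225 - 89*log(r - 5)/200 + 601*log(r + 3)/72 - 273*log(r + 5)/25 + 19/(3*r + 9) + C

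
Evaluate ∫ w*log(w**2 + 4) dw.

Let u = w**2 + 4, so du = (2*w) dw.
The integral becomes (1/2)·∫ log(u) du; integrate by parts with u′=log(u), dv′=du.

w**2*log(w**2 + 4)/2 - w**2/2 + 2*log(w**2 + 4) + C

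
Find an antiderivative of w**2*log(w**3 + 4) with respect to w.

Let u = w**3 + 4, so du = (3*w**2) dw.
The integral becomes (1/3)·∫ log(u) du; integrate by parts with u′=log(u), dv′=du.

w**3*log(w**3 + 4)/3 - w**3/3 + 4*log(w**3 + 4)/3 + C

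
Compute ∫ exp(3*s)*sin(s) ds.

3*exp(3*s)*sin(s)/10 - exp(3*s)*cos(s)/10 + C

Let I denote the integral. Integrate by parts with u = sin(s), dv = exp(3*s) ds, so v = exp(3*s)/3: I = exp(3*s)*sin(s)/3 − (1/3)·∫ exp(3*s)*cos(s) ds.
Apply parts again with u = cos(s), dv = exp(3*s) ds: ∫ exp(3*s)*cos(s) ds = exp(3*s)*cos(s)/3 + (1/3)·I. Substituting back brings back I: I = exp(3*s)*sin(s)/3 - exp(3*s)*cos(s)/9 − (1/9)·I.
Solving for I: (1 + 1/9)·I equals the remaining terms, so I = (9/10)·(exp(3*s)*sin(s)/3 - exp(3*s)*cos(s)/9).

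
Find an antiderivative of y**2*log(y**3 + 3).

Let u = y**3 + 3, so du = (3*y**2) dy.
The integral becomes (1/3)·∫ log(u) du; integrate by parts with u′=log(u), dv′=du.

y**3*log(y**3 + 3)/3 - y**3/3 + log(y**3 + 3) + C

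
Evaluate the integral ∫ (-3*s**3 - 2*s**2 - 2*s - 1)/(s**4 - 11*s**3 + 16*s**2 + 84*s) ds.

-log(s)/84 - 1142*log(s - 7)/63 + 733*log(s - 6)/48 - 19*log(s + 2)/144 + C

Factor the denominator: s*(s - 7)*(s - 6)*(s + 2).
Partial-fraction decomposition: -19/(144*(s + 2)) + 733/(48*(s - 6)) - 1142/(63*(s - 7)) - 1/(84*s).
Integrate each term: A/(s−a) contributes A·log|s−a|.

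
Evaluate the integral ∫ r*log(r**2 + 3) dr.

r**2*log(r**2 + 3)/2 - r**2/2 + 3*log(r**2 + 3)/2 + C

Let u = r**2 + 3, so du = (2*r) dr.
The integral becomes (1/2)·∫ log(u) du; integrate by parts with u′=log(u), dv′=du.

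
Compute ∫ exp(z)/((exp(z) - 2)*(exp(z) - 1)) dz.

Let u = e^z, du = e^z dz.
The integral becomes ∫ du/((u-2)(u-1)); decompose into partial fractions.

log(exp(z) - 2) - log(exp(z) - 1) + C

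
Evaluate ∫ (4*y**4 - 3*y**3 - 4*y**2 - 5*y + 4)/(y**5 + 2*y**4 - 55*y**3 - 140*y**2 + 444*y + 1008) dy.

Factor the denominator: (y - 7)*(y - 3)*(y + 2)*(y + 4)*(y + 6).
Partial-fraction decomposition: 2861/(468*(y + 6)) - 42/(11*(y + 4)) + 43/(180*(y + 2)) - 7/(45*(y - 3)) + 2087/(1287*(y - 7)).
Integrate each term: A/(y−a) contributes A·log|y−a|.

2087*log(y - 7)/1287 - 7*log(y - 3)/45 + 43*log(y + 2)/180 - 42*log(y + 4)/11 + 2861*log(y + 6)/468 + C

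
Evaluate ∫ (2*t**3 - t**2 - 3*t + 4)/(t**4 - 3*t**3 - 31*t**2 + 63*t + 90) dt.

382*log(t - 6)/231 - 5*log(t - 3)/12 + log(t + 1)/28 + 8*log(t + 5)/11 + C

Factor the denominator: (t - 6)*(t - 3)*(t + 1)*(t + 5).
Partial-fraction decomposition: 8/(11*(t + 5)) + 1/(28*(t + 1)) - 5/(12*(t - 3)) + 382/(231*(t - 6)).
Integrate each term: A/(t−a) contributes A·log|t−a|.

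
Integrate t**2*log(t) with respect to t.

Use integration by parts with u = log(t), dv = t**2 dt.
Then du = 1/t dt and v = t**3/3.

t**3*log(t)/3 - t**3/9 + C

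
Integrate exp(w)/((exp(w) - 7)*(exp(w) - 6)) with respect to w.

log(exp(w) - 7) - log(exp(w) - 6) + C

Let u = e^w, du = e^w dw.
The integral becomes ∫ du/((u-7)(u-6)); decompose into partial fractions.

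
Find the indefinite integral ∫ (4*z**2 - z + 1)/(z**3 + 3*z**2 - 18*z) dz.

-log(z)/18 + 34*log(z - 3)/27 + 151*log(z + 6)/54 + C

Factor the denominator: z*(z - 3)*(z + 6).
Partial-fraction decomposition: 151/(54*(z + 6)) + 34/(27*(z - 3)) - 1/(18*z).
Integrate each term: A/(z−a) contributes A·log|z−a|.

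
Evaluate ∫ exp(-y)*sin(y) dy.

-exp(-y)*sin(y)/2 - exp(-y)*cos(y)/2 + C

Let I denote the integral. Integrate by parts with u = sin(y), dv = exp(-y) dy, so v = -exp(-y): I = -exp(-y)*sin(y) + ∫ exp(-y)*cos(y) dy.
Apply parts again with u = cos(y), dv = exp(-y) dy: ∫ exp(-y)*cos(y) dy = -exp(-y)*cos(y) − I. Substituting back brings back I: I = -exp(-y)*sin(y) - exp(-y)*cos(y) − I.
Solving for I: (1 + 1)·I equals the remaining terms, so I = (1/2)·(-exp(-y)*sin(y) - exp(-y)*cos(y)).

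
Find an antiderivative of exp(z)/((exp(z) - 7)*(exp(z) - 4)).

Let u = e^z, du = e^z dz.
The integral becomes ∫ du/((u-4)(u-7)); decompose into partial fractions.

log(exp(z) - 7)/3 - log(exp(z) - 4)/3 + C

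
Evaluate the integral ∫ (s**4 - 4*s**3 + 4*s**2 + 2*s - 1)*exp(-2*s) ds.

Use integration by parts with u = s**4 - 4*s**3 + 4*s**2 + 2*s - 1, dv = exp(-2*s) ds, so v = -exp(-2*s)/2.
Apply parts 4 times (tabular method): alternate signs, differentiate u down to 0, integrate dv up.

(-2*s**4 + 4*s**3 - 2*s**2 - 6*s - 1)*exp(-2*s)/4 + C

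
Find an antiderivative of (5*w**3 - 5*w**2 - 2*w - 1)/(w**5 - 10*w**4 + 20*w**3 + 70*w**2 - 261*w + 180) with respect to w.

Factor the denominator: (w - 5)*(w - 4)*(w - 3)*(w - 1)*(w + 3).
Partial-fraction decomposition: -25/(192*(w + 3)) + 1/(32*(w - 1)) + 83/(24*(w - 3)) - 11/(w - 4) + 489/(64*(w - 5)).
Integrate each term: A/(w−a) contributes A·log|w−a|.

489*log(w - 5)/64 - 11*log(w - 4) + 83*log(w - 3)/24 + log(w - 1)/32 - 25*log(w + 3)/192 + C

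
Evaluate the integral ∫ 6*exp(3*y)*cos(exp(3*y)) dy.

2*sin(exp(3*y)) + C

Let u = exp(3*y), so du = (3*exp(3*y)) dy.
Rewriting, the integral becomes 2·∫ cos(u) du = 2·sin(u).
Substituting back, u = exp(3*y).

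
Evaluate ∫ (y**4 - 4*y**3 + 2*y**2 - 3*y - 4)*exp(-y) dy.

Use integration by parts with u = y**4 - 4*y**3 + 2*y**2 - 3*y - 4, dv = exp(-y) dy, so v = -exp(-y).
Apply parts 4 times (tabular method): alternate signs, differentiate u down to 0, integrate dv up.

(-y**4 - 2*y**2 - y + 3)*exp(-y) + C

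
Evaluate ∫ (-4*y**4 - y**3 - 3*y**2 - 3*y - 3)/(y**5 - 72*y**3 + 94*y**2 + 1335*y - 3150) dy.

Factor the denominator: (y - 5)**2*(y - 3)*(y + 6)*(y + 7).
Partial-fraction decomposition: -313/(48*(y + 7)) + 1687/(363*(y + 6)) - 13/(12*(y - 3)) - 6059/(5808*(y - 5)) - 453/(44*(y - 5)**2).
Integrate each term; A/(y−a) gives A·log|y−a|; A/(y−a)² gives −A/(y−a).

-6059*log(y - 5)/5808 - 13*log(y - 3)/12 + 1687*log(y + 6)/363 - 313*log(y + 7)/48 + 453/(44*y - 220) + C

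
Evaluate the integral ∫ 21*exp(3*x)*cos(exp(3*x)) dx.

Let u = exp(3*x), so du = (3*exp(3*x)) dx.
Rewriting, the integral becomes 7·∫ cos(u) du = 7·sin(u).
Substituting back, u = exp(3*x).

7*sin(exp(3*x)) + C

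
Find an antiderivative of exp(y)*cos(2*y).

Let I denote the integral. Integrate by parts with u = cos(2*y), dv = exp(y) dy, so v = exp(y): I = exp(y)*cos(2*y) + 2·∫ exp(y)*sin(2*y) dy.
Apply parts again with u = sin(2*y), dv = exp(y) dy: ∫ exp(y)*sin(2*y) dy = exp(y)*sin(2*y) − 2·I. Substituting back brings back I: I = 2*exp(y)*sin(2*y) + exp(y)*cos(2*y) − 4·I.
Solving for I: (1 + 4)·I equals the remaining terms, so I = (1/5)·(2*exp(y)*sin(2*y) + exp(y)*cos(2*y)).

2*exp(y)*sin(2*y)/5 + exp(y)*cos(2*y)/5 + C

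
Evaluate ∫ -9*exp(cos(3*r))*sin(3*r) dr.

Let u = cos(3*r), so du = (-3*sin(3*r)) dr.
Rewriting, the integral becomes 3·∫ e^u du = 3·e^u.
Substituting back, u = cos(3*r).

3*exp(cos(3*r)) + C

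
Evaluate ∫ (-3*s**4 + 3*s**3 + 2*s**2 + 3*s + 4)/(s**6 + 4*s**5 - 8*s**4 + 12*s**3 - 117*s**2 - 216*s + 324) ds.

Factor the denominator: (s - 3)*(s - 1)*(s + 2)*(s + 6)*(s**2 + 9).
Partial-fraction decomposition: -(730*s + 1881)/(3510*(s**2 + 9)) + 2239/(5670*(s + 6)) - 11/(130*(s + 2)) - 3/(140*(s - 1)) - 131/(1620*(s - 3)).
Integrate each term; A/(s−a) gives A·log|s−a|; the (Bs+D)/(s²+p²) term gives a log and an atan.

-131*log(s - 3)/1620 - 3*log(s - 1)/140 - 11*log(s + 2)/130 + 2239*log(s + 6)/5670 - 73*log(s**2 + 9)/702 - 209*atan(s/3)/1170 + C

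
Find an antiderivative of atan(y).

Use integration by parts with u = arctan(y), dv = dy.
Then du = 1/(y**2 + 1) dy.

y*atan(y) - log(y**2 + 1)/2 + C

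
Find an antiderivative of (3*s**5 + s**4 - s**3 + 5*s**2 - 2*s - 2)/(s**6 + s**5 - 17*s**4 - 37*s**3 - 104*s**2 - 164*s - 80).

Factor the denominator: (s - 5)*(s + 1)**2*(s + 4)*(s**2 + 4).
Partial-fraction decomposition: (373*s - 948)/(1450*(s**2 + 4)) + 1333/(810*(s + 4)) + 23/(675*(s + 1)) - 2/(45*(s + 1)**2) + 2497/(2349*(s - 5)).
Integrate each term; A/(s−a) gives A·log|s−a|; the (Bs+D)/(s²+p²) term gives a log and an atan.

2497*log(s - 5)/2349 + 23*log(s + 1)/675 + 1333*log(s + 4)/810 + 373*log(s**2 + 4)/2900 - 237*atan(s/2)/725 + 2/(45*s + 45) + C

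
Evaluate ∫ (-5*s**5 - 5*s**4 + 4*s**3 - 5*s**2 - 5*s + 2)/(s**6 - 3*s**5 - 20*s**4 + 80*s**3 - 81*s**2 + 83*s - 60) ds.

Factor the denominator: (s - 4)*(s - 3)*(s - 1)*(s + 5)*(s**2 + 1).
Partial-fraction decomposition: (9*s - 32)/(221*(s**2 + 1)) - 5951/(5616*(s + 5)) - 7/(36*(s - 1)) + 157/(16*(s - 3)) - 6242/(459*(s - 4)).
Integrate each term; A/(s−a) gives A·log|s−a|; the (Bs+D)/(s²+p²) term gives a log and an atan.

-6242*log(s - 4)/459 + 157*log(s - 3)/16 - 7*log(s - 1)/36 - 5951*log(s + 5)/5616 + 9*log(s**2 + 1)/442 - 32*atan(s)/221 + C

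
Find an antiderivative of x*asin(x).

x**2*asin(x)/2 + x*sqrt(-x**2 + 1)/4 - asin(x)/4 + C

Use integration by parts with u = arcsin(x), dv = x dx.
Then du = 1/sqrt(-x**2 + 1) dx.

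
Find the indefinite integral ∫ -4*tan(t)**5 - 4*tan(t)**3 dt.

-tan(t)**4 + C

Let u = tan(t), so du = (tan(t)**2 + 1) dt.
Rewriting, the integral becomes -4·∫ u^3 du = -4·u^4/4.
Substituting back, u = tan(t).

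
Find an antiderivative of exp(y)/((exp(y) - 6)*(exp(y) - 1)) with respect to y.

Let u = e^y, du = e^y dy.
The integral becomes ∫ du/((u-1)(u-6)); decompose into partial fractions.

log(exp(y) - 6)/5 - log(exp(y) - 1)/5 + C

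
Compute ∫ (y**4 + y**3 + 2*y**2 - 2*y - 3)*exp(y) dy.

Use integration by parts with u = y**4 + y**3 + 2*y**2 - 2*y - 3, dv = exp(y) dy, so v = exp(y).
Apply parts 4 times (tabular method): alternate signs, differentiate u down to 0, integrate dv up.

(y**4 - 3*y**3 + 11*y**2 - 24*y + 21)*exp(y) + C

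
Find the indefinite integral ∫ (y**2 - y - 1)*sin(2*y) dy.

-y**2*cos(2*y)/2 + y*sin(2*y)/2 + y*cos(2*y)/2 - sin(2*y)/4 + 3*cos(2*y)/4 + C

Use integration by parts with u = y**2 - y - 1, dv = sin(2*y) dy, so v = -cos(2*y)/2.
Apply parts 2 times (tabular method): alternate signs, differentiate u down to 0, integrate dv up.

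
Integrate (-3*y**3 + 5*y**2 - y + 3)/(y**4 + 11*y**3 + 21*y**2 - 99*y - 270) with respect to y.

-log(y - 3)/12 - 11*log(y + 3)/3 + 127*log(y + 5)/4 - 31*log(y + 6) + C

Factor the denominator: (y - 3)*(y + 3)*(y + 5)*(y + 6).
Partial-fraction decomposition: -31/(y + 6) + 127/(4*(y + 5)) - 11/(3*(y + 3)) - 1/(12*(y - 3)).
Integrate each term: A/(y−a) contributes A·log|y−a|.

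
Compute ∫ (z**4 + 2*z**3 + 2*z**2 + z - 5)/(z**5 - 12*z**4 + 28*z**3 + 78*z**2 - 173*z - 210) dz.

Factor the denominator: (z - 7)*(z - 5)*(z - 3)*(z + 1)*(z + 2).
Partial-fraction decomposition: 1/(315*(z + 2)) + 5/(192*(z + 1)) + 151/(160*(z - 3)) - 925/(168*(z - 5)) + 3187/(576*(z - 7)).
Integrate each term: A/(z−a) contributes A·log|z−a|.

3187*log(z - 7)/576 - 925*log(z - 5)/168 + 151*log(z - 3)/160 + 5*log(z + 1)/192 + log(z + 2)/315 + C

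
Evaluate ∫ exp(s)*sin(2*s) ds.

exp(s)*sin(2*s)/5 - 2*exp(s)*cos(2*s)/5 + C

Let I denote the integral. Integrate by parts with u = sin(2*s), dv = exp(s) ds, so v = exp(s): I = exp(s)*sin(2*s) − 2·∫ exp(s)*cos(2*s) ds.
Apply parts again with u = cos(2*s), dv = exp(s) ds: ∫ exp(s)*cos(2*s) ds = exp(s)*cos(2*s) + 2·I. Substituting back brings back I: I = exp(s)*sin(2*s) - 2*exp(s)*cos(2*s) − 4·I.
Solving for I: (1 + 4)·I equals the remaining terms, so I = (1/5)·(exp(s)*sin(2*s) - 2*exp(s)*cos(2*s)).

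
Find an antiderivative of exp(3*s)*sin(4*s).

Let I denote the integral. Integrate by parts with u = sin(4*s), dv = exp(3*s) ds, so v = exp(3*s)/3: I = exp(3*s)*sin(4*s)/3 − (4/3)·∫ exp(3*s)*cos(4*s) ds.
Apply parts again with u = cos(4*s), dv = exp(3*s) ds: ∫ exp(3*s)*cos(4*s) ds = exp(3*s)*cos(4*s)/3 + (4/3)·I. Substituting back brings back I: I = exp(3*s)*sin(4*s)/3 - 4*exp(3*s)*cos(4*s)/9 − (16/9)·I.
Solving for I: (1 + 16/9)·I equals the remaining terms, so I = (9/25)·(exp(3*s)*sin(4*s)/3 - 4*exp(3*s)*cos(4*s)/9).

3*exp(3*s)*sin(4*s)/25 - 4*exp(3*s)*cos(4*s)/25 + C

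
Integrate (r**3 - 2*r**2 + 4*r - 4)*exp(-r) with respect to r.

(-r**3 - r**2 - 6*r - 2)*exp(-r) + C

Use integration by parts with u = r**3 - 2*r**2 + 4*r - 4, dv = exp(-r) dr, so v = -exp(-r).
Apply parts 3 times (tabular method): alternate signs, differentiate u down to 0, integrate dv up.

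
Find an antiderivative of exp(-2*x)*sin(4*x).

Let I denote the integral. Integrate by parts with u = sin(4*x), dv = exp(-2*x) dx, so v = -exp(-2*x)/2: I = -exp(-2*x)*sin(4*x)/2 + 2·∫ exp(-2*x)*cos(4*x) dx.
Apply parts again with u = cos(4*x), dv = exp(-2*x) dx: ∫ exp(-2*x)*cos(4*x) dx = -exp(-2*x)*cos(4*x)/2 − 2·I. Substituting back brings back I: I = -exp(-2*x)*sin(4*x)/2 - exp(-2*x)*cos(4*x) − 4·I.
Solving for I: (1 + 4)·I equals the remaining terms, so I = (1/5)·(-exp(-2*x)*sin(4*x)/2 - exp(-2*x)*cos(4*x)).

-exp(-2*x)*sin(4*x)/10 - exp(-2*x)*cos(4*x)/5 + C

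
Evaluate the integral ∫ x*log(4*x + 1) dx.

Use integration by parts with u = log(4*x + 1), dv = x dx.
Then du = 4/(4*x + 1) dx and v = x**2/2.

x**2*log(4*x + 1)/2 - x**2/4 + x/8 - log(4*x + 1)/32 + C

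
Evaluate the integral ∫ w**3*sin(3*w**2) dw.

-w**2*cos(3*w**2)/6 + sin(3*w**2)/18 + C

Let u = w², du = 2w dw; rewrite as (1/2)∫ u^1·sin(3u) du.
Now integrate by parts 1 time.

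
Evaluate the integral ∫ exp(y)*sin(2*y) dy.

exp(y)*sin(2*y)/5 - 2*exp(y)*cos(2*y)/5 + C

Let I denote the integral. Integrate by parts with u = sin(2*y), dv = exp(y) dy, so v = exp(y): I = exp(y)*sin(2*y) − 2·∫ exp(y)*cos(2*y) dy.
Apply parts again with u = cos(2*y), dv = exp(y) dy: ∫ exp(y)*cos(2*y) dy = exp(y)*cos(2*y) + 2·I. Substituting back brings back I: I = exp(y)*sin(2*y) - 2*exp(y)*cos(2*y) − 4·I.
Solving for I: (1 + 4)·I equals the remaining terms, so I = (1/5)·(exp(y)*sin(2*y) - 2*exp(y)*cos(2*y)).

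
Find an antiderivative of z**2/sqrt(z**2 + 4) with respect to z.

z*sqrt(z**2 + 4)/2 - 2*log(z + sqrt(z**2 + 4)) + C

Substitute z = 2·tan(θ), so dz = 2·sec(θ)^2 dθ and the radical becomes sqrt(z**2 + 4) = 2·sec(θ) by the Pythagorean identity.
Integrate the resulting trig expression in θ, then back-substitute tan(θ) = z/2, sec(θ) = sqrt(z**2 + 4)/2 (absorbing any constant into C).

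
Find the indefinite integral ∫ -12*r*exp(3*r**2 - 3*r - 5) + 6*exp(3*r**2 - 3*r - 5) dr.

-2*exp(3*r**2 - 3*r - 5) + C

Let u = 3*r**2 - 3*r - 5, so du = (6*r - 3) dr.
Rewriting, the integral becomes -2·∫ e^u du = -2·e^u.
Substituting back, u = 3*r**2 - 3*r - 5.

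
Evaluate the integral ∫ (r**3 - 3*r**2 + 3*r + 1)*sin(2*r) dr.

-r**3*cos(2*r)/2 + 3*r**2*sin(2*r)/4 + 3*r**2*cos(2*r)/2 - 3*r*sin(2*r)/2 - 3*r*cos(2*r)/4 + 3*sin(2*r)/8 - 5*cos(2*r)/4 + C

Use integration by parts with u = r**3 - 3*r**2 + 3*r + 1, dv = sin(2*r) dr, so v = -cos(2*r)/2.
Apply parts 3 times (tabular method): alternate signs, differentiate u down to 0, integrate dv up.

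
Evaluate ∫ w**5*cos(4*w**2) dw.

Let u = w², du = 2w dw; rewrite as (1/2)∫ u^2·cos(4u) du.
Now integrate by parts 2 times.

w**4*sin(4*w**2)/8 + w**2*cos(4*w**2)/16 - sin(4*w**2)/64 + C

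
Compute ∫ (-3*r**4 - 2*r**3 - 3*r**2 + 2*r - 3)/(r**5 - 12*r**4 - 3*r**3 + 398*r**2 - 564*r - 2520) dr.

-2675*log(r - 7)/36 + 555007*log(r - 6)/7744 + 17*log(r + 2)/576 - 571*log(r + 5)/1452 - 4419/(88*r - 528) + C

Factor the denominator: (r - 7)*(r - 6)**2*(r + 2)*(r + 5).
Partial-fraction decomposition: -571/(1452*(r + 5)) + 17/(576*(r + 2)) + 555007/(7744*(r - 6)) + 4419/(88*(r - 6)**2) - 2675/(36*(r - 7)).
Integrate each term; A/(r−a) gives A·log|r−a|; A/(r−a)² gives −A/(r−a).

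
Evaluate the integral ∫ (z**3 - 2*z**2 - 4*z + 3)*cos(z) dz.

z**3*sin(z) - 2*z**2*sin(z) + 3*z**2*cos(z) - 10*z*sin(z) - 4*z*cos(z) + 7*sin(z) - 10*cos(z) + C

Use integration by parts with u = z**3 - 2*z**2 - 4*z + 3, dv = cos(z) dz, so v = sin(z).
Apply parts 3 times (tabular method): alternate signs, differentiate u down to 0, integrate dv up.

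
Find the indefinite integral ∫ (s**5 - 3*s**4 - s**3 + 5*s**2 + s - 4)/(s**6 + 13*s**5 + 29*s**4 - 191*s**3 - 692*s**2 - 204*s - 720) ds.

4*log(s - 4)/225 + 4759*log(s + 5)/234 - 662164*log(s + 6)/34225 - 285*log(s**2 + 1)/71188 + 489*atan(s)/35594 + 5639/(185*s + 1110) + C

Factor the denominator: (s - 4)*(s + 5)*(s + 6)**2*(s**2 + 1).
Partial-fraction decomposition: -3*(95*s - 163)/(35594*(s**2 + 1)) - 662164/(34225*(s + 6)) - 5639/(185*(s + 6)**2) + 4759/(234*(s + 5)) + 4/(225*(s - 4)).
Integrate each term; A/(s−a) gives A·log|s−a|; the (Bs+D)/(s²+p²) term gives a log and an atan.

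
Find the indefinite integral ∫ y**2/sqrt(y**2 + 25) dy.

y*sqrt(y**2 + 25)/2 - 25*log(y + sqrt(y**2 + 25))/2 + C

Substitute y = 5·tan(θ), so dy = 5·sec(θ)^2 dθ and the radical becomes sqrt(y**2 + 25) = 5·sec(θ) by the Pythagorean identity.
Integrate the resulting trig expression in θ, then back-substitute tan(θ) = y/5, sec(θ) = sqrt(y**2 + 25)/5 (absorbing any constant into C).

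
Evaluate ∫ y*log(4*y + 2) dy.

y**2*log(4*y + 2)/2 - y**2/4 + y/4 - log(2*y + 1)/8 + C

Use integration by parts with u = log(4*y + 2), dv = y dy.
Then du = 4/(4*y + 2) dy and v = y**2/2.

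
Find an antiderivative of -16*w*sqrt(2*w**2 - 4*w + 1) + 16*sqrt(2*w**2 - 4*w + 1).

-8*(2*w**2 - 4*w + 1)**(3/2)/3 + C

Let u = 2*w**2 - 4*w + 1, so du = (4*w - 4) dw.
Rewriting, the integral becomes -4·∫ √u du = -4·(2/3)u^(3/2).
Substituting back, u = 2*w**2 - 4*w + 1.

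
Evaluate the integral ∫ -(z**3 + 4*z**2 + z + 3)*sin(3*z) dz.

z**3*cos(3*z)/3 - z**2*sin(3*z)/3 + 4*z**2*cos(3*z)/3 - 8*z*sin(3*z)/9 + z*cos(3*z)/9 - sin(3*z)/27 + 19*cos(3*z)/27 + C

Use integration by parts with u = z**3 + 4*z**2 + z + 3, dv = -sin(3*z) dz, so v = cos(3*z)/3.
Apply parts 3 times (tabular method): alternate signs, differentiate u down to 0, integrate dv up.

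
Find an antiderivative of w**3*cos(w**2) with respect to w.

Let u = w², du = 2w dw; rewrite as (1/2)∫ u^1·cos(1u) du.
Now integrate by parts 1 time.

w**2*sin(w**2)/2 + cos(w**2)/2 + C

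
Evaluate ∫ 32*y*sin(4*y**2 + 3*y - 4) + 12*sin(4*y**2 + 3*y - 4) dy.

-4*cos(4*y**2 + 3*y - 4) + C

Let u = 4*y**2 + 3*y - 4, so du = (8*y + 3) dy.
Rewriting, the integral becomes 4·∫ sin(u) du = 4·-cos(u).
Substituting back, u = 4*y**2 + 3*y - 4.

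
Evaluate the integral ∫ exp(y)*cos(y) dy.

exp(y)*sin(y)/2 + exp(y)*cos(y)/2 + C

Let I denote the integral. Integrate by parts with u = cos(y), dv = exp(y) dy, so v = exp(y): I = exp(y)*cos(y) + ∫ exp(y)*sin(y) dy.
Apply parts again with u = sin(y), dv = exp(y) dy: ∫ exp(y)*sin(y) dy = exp(y)*sin(y) − I. Substituting back brings back I: I = exp(y)*sin(y) + exp(y)*cos(y) − I.
Solving for I: (1 + 1)·I equals the remaining terms, so I = (1/2)·(exp(y)*sin(y) + exp(y)*cos(y)).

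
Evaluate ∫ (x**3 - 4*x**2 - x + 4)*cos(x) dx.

Use integration by parts with u = x**3 - 4*x**2 - x + 4, dv = cos(x) dx, so v = sin(x).
Apply parts 3 times (tabular method): alternate signs, differentiate u down to 0, integrate dv up.

x**3*sin(x) - 4*x**2*sin(x) + 3*x**2*cos(x) - 7*x*sin(x) - 8*x*cos(x) + 12*sin(x) - 7*cos(x) + C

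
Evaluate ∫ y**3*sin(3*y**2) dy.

Let u = y², du = 2y dy; rewrite as (1/2)∫ u^1·sin(3u) du.
Now integrate by parts 1 time.

-y**2*cos(3*y**2)/6 + sin(3*y**2)/18 + C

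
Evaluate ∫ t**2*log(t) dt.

Use integration by parts with u = log(t), dv = t**2 dt.
Then du = 1/t dt and v = t**3/3.

t**3*log(t)/3 - t**3/9 + C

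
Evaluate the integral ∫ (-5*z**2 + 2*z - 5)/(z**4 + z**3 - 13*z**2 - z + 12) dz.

-11*log(z - 3)/14 + 2*log(z - 1)/5 - log(z + 1)/2 + 31*log(z + 4)/35 + C

Factor the denominator: (z - 3)*(z - 1)*(z + 1)*(z + 4).
Partial-fraction decomposition: 31/(35*(z + 4)) - 1/(2*(z + 1)) + 2/(5*(z - 1)) - 11/(14*(z - 3)).
Integrate each term: A/(z−a) contributes A·log|z−a|.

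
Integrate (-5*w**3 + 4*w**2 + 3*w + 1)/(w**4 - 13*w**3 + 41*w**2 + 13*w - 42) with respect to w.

Factor the denominator: (w - 7)*(w - 6)*(w - 1)*(w + 1).
Partial-fraction decomposition: -1/(16*(w + 1)) + 1/(20*(w - 1)) + 131/(5*(w - 6)) - 499/(16*(w - 7)).
Integrate each term: A/(w−a) contributes A·log|w−a|.

-499*log(w - 7)/16 + 131*log(w - 6)/5 + log(w - 1)/20 - log(w + 1)/16 + C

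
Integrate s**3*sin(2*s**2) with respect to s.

-s**2*cos(2*s**2)/4 + sin(2*s**2)/8 + C

Let u = s², du = 2s ds; rewrite as (1/2)∫ u^1·sin(2u) du.
Now integrate by parts 1 time.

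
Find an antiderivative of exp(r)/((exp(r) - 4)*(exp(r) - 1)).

Let u = e^r, du = e^r dr.
The integral becomes ∫ du/((u-4)(u-1)); decompose into partial fractions.

log(exp(r) - 4)/3 - log(exp(r) - 1)/3 + C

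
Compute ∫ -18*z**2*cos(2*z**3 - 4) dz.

Let u = 2*z**3 - 4, so du = (6*z**2) dz.
Rewriting, the integral becomes -3·∫ cos(u) du = -3·sin(u).
Substituting back, u = 2*z**3 - 4.

-3*sin(2*z**3 - 4) + C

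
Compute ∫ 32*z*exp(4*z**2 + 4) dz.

4*exp(4*z**2 + 4) + C

Let u = 4*z**2 + 4, so du = (8*z) dz.
Rewriting, the integral becomes 4·∫ e^u du = 4·e^u.
Substituting back, u = 4*z**2 + 4.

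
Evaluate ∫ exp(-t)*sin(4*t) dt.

Let I denote the integral. Integrate by parts with u = sin(4*t), dv = exp(-t) dt, so v = -exp(-t): I = -exp(-t)*sin(4*t) + 4·∫ exp(-t)*cos(4*t) dt.
Apply parts again with u = cos(4*t), dv = exp(-t) dt: ∫ exp(-t)*cos(4*t) dt = -exp(-t)*cos(4*t) − 4·I. Substituting back brings back I: I = -exp(-t)*sin(4*t) - 4*exp(-t)*cos(4*t) − 16·I.
Solving for I: (1 + 16)·I equals the remaining terms, so I = (1/17)·(-exp(-t)*sin(4*t) - 4*exp(-t)*cos(4*t)).

-exp(-t)*sin(4*t)/17 - 4*exp(-t)*cos(4*t)/17 + C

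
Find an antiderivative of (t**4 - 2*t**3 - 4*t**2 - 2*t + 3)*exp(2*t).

Use integration by parts with u = t**4 - 2*t**3 - 4*t**2 - 2*t + 3, dv = exp(2*t) dt, so v = exp(2*t)/2.
Apply parts 4 times (tabular method): alternate signs, differentiate u down to 0, integrate dv up.

(t**4 - 4*t**3 + 2*t**2 - 4*t + 5)*exp(2*t)/2 + C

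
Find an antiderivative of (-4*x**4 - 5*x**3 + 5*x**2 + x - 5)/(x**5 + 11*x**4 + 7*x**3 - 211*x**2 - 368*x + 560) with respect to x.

-115*log(x - 4)/216 + log(x - 1)/90 - 211*log(x + 4)/40 + 440*log(x + 5)/27 - 29*log(x + 7)/2 + C

Factor the denominator: (x - 4)*(x - 1)*(x + 4)*(x + 5)*(x + 7).
Partial-fraction decomposition: -29/(2*(x + 7)) + 440/(27*(x + 5)) - 211/(40*(x + 4)) + 1/(90*(x - 1)) - 115/(216*(x - 4)).
Integrate each term: A/(x−a) contributes A·log|x−a|.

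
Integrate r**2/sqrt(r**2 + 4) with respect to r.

Substitute r = 2·tan(θ), so dr = 2·sec(θ)^2 dθ and the radical becomes sqrt(r**2 + 4) = 2·sec(θ) by the Pythagorean identity.
Integrate the resulting trig expression in θ, then back-substitute tan(θ) = r/2, sec(θ) = sqrt(r**2 + 4)/2 (absorbing any constant into C).

r*sqrt(r**2 + 4)/2 - 2*log(r + sqrt(r**2 + 4)) + C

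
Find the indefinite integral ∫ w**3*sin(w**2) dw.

Let u = w², du = 2w dw; rewrite as (1/2)∫ u^1·sin(1u) du.
Now integrate by parts 1 time.

-w**2*cos(w**2)/2 + sin(w**2)/2 + C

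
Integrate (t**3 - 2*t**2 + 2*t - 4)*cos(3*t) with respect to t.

t**3*sin(3*t)/3 - 2*t**2*sin(3*t)/3 + t**2*cos(3*t)/3 + 4*t*sin(3*t)/9 - 4*t*cos(3*t)/9 - 32*sin(3*t)/27 + 4*cos(3*t)/27 + C

Use integration by parts with u = t**3 - 2*t**2 + 2*t - 4, dv = cos(3*t) dt, so v = sin(3*t)/3.
Apply parts 3 times (tabular method): alternate signs, differentiate u down to 0, integrate dv up.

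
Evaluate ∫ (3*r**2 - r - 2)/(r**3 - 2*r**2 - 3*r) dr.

Factor the denominator: r*(r - 3)*(r + 1).
Partial-fraction decomposition: 1/(2*(r + 1)) + 11/(6*(r - 3)) + 2/(3*r).
Integrate each term: A/(r−a) contributes A·log|r−a|.

2*log(r)/3 + 11*log(r - 3)/6 + log(r + 1)/2 + C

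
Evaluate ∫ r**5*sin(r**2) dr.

-r**4*cos(r**2)/2 + r**2*sin(r**2) + cos(r**2) + C

Let u = r², du = 2r dr; rewrite as (1/2)∫ u^2·sin(1u) du.
Now integrate by parts 2 times.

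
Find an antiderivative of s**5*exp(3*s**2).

Let u = s², du = 2s ds; rewrite as (1/2)∫ u^2·exp(3u) du.
Now integrate by parts 2 times.

(9*s**4 - 6*s**2 + 2)*exp(3*s**2)/54 + C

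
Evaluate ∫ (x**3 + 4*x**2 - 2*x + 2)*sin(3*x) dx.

Use integration by parts with u = x**3 + 4*x**2 - 2*x + 2, dv = sin(3*x) dx, so v = -cos(3*x)/3.
Apply parts 3 times (tabular method): alternate signs, differentiate u down to 0, integrate dv up.

-x**3*cos(3*x)/3 + x**2*sin(3*x)/3 - 4*x**2*cos(3*x)/3 + 8*x*sin(3*x)/9 + 8*x*cos(3*x)/9 - 8*sin(3*x)/27 - 10*cos(3*x)/27 + C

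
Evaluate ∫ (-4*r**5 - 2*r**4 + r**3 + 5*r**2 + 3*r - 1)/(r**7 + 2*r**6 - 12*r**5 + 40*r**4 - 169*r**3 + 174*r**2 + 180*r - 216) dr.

-38911*log(r - 2)/97344 + log(r - 1)/70 - log(r + 1)/450 + 28457*log(r + 6)/100800 + 2003*log(r**2 + 9)/38025 - 14147*atan(r/3)/38025 + 127/(312*r - 624) + C

Factor the denominator: (r - 2)**2*(r - 1)*(r + 1)*(r + 6)*(r**2 + 9).
Partial-fraction decomposition: (4006*r - 42441)/(38025*(r**2 + 9)) + 28457/(100800*(r + 6)) - 1/(450*(r + 1)) + 1/(70*(r - 1)) - 38911/(97344*(r - 2)) - 127/(312*(r - 2)**2).
Integrate each term; A/(r−a) gives A·log|r−a|; the (Br+D)/(r²+p²) term gives a log and an atan.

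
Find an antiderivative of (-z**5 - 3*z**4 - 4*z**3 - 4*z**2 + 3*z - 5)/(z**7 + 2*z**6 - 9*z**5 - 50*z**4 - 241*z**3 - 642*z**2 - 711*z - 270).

Factor the denominator: (z - 5)*(z + 1)**2*(z + 2)*(z + 3)*(z**2 + 9).
Partial-fraction decomposition: (88*z - 5493)/(19890*(z**2 + 9)) + 29/(288*(z + 3)) + 11/(91*(z + 2)) - 13/(90*(z + 1)) + 1/(12*(z + 1)**2) - 2795/(34272*(z - 5)).
Integrate each term; A/(z−a) gives A·log|z−a|; the (Bz+D)/(z²+p²) term gives a log and an atan.

-2795*log(z - 5)/34272 - 13*log(z + 1)/90 + 11*log(z + 2)/91 + 29*log(z + 3)/288 + 22*log(z**2 + 9)/9945 - 1831*atan(z/3)/19890 - 1/(12*z + 12) + C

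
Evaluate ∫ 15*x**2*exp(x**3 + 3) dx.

5*exp(x**3 + 3) + C

Let u = x**3 + 3, so du = (3*x**2) dx.
Rewriting, the integral becomes 5·∫ e^u du = 5·e^u.
Substituting back, u = x**3 + 3.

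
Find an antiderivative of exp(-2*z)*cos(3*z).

3*exp(-2*z)*sin(3*z)/13 - 2*exp(-2*z)*cos(3*z)/13 + C

Let I denote the integral. Integrate by parts with u = cos(3*z), dv = exp(-2*z) dz, so v = -exp(-2*z)/2: I = -exp(-2*z)*cos(3*z)/2 − (3/2)·∫ exp(-2*z)*sin(3*z) dz.
Apply parts again with u = sin(3*z), dv = exp(-2*z) dz: ∫ exp(-2*z)*sin(3*z) dz = -exp(-2*z)*sin(3*z)/2 + (3/2)·I. Substituting back brings back I: I = 3*exp(-2*z)*sin(3*z)/4 - exp(-2*z)*cos(3*z)/2 − (9/4)·I.
Solving for I: (1 + 9/4)·I equals the remaining terms, so I = (4/13)·(3*exp(-2*z)*sin(3*z)/4 - exp(-2*z)*cos(3*z)/2).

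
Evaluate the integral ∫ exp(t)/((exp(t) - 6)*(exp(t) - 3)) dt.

Let u = e^t, du = e^t dt.
The integral becomes ∫ du/((u-6)(u-3)); decompose into partial fractions.

log(exp(t) - 6)/3 - log(exp(t) - 3)/3 + C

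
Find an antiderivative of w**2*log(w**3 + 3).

Let u = w**3 + 3, so du = (3*w**2) dw.
The integral becomes (1/3)·∫ log(u) du; integrate by parts with u′=log(u), dv′=du.

w**3*log(w**3 + 3)/3 - w**3/3 + log(w**3 + 3) + C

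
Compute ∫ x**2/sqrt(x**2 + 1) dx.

x*sqrt(x**2 + 1)/2 - log(x + sqrt(x**2 + 1))/2 + C

Substitute x = tan(θ), so dx = sec(θ)^2 dθ and the radical becomes sqrt(x**2 + 1) = sec(θ) by the Pythagorean identity.
Integrate the resulting trig expression in θ, then back-substitute tan(θ) = x, sec(θ) = sqrt(x**2 + 1) (absorbing any constant into C).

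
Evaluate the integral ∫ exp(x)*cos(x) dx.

exp(x)*sin(x)/2 + exp(x)*cos(x)/2 + C

Let I denote the integral. Integrate by parts with u = cos(x), dv = exp(x) dx, so v = exp(x): I = exp(x)*cos(x) + ∫ exp(x)*sin(x) dx.
Apply parts again with u = sin(x), dv = exp(x) dx: ∫ exp(x)*sin(x) dx = exp(x)*sin(x) − I. Substituting back brings back I: I = exp(x)*sin(x) + exp(x)*cos(x) − I.
Solving for I: (1 + 1)·I equals the remaining terms, so I = (1/2)·(exp(x)*sin(x) + exp(x)*cos(x)).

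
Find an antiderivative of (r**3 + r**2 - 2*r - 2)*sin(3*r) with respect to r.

-r**3*cos(3*r)/3 + r**2*sin(3*r)/3 - r**2*cos(3*r)/3 + 2*r*sin(3*r)/9 + 8*r*cos(3*r)/9 - 8*sin(3*r)/27 + 20*cos(3*r)/27 + C

Use integration by parts with u = r**3 + r**2 - 2*r - 2, dv = sin(3*r) dr, so v = -cos(3*r)/3.
Apply parts 3 times (tabular method): alternate signs, differentiate u down to 0, integrate dv up.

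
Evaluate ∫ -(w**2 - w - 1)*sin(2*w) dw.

w**2*cos(2*w)/2 - w*sin(2*w)/2 - w*cos(2*w)/2 + sin(2*w)/4 - 3*cos(2*w)/4 + C

Use integration by parts with u = w**2 - w - 1, dv = -sin(2*w) dw, so v = cos(2*w)/2.
Apply parts 2 times (tabular method): alternate signs, differentiate u down to 0, integrate dv up.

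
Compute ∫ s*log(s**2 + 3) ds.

Let u = s**2 + 3, so du = (2*s) ds.
The integral becomes (1/2)·∫ log(u) du; integrate by parts with u′=log(u), dv′=du.

s**2*log(s**2 + 3)/2 - s**2/2 + 3*log(s**2 + 3)/2 + C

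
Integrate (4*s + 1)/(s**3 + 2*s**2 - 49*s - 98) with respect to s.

Factor the denominator: (s - 7)*(s + 2)*(s + 7).
Partial-fraction decomposition: -27/(70*(s + 7)) + 7/(45*(s + 2)) + 29/(126*(s - 7)).
Integrate each term: A/(s−a) contributes A·log|s−a|.

29*log(s - 7)/126 + 7*log(s + 2)/45 - 27*log(s + 7)/70 + C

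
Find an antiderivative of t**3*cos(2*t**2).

t**2*sin(2*t**2)/4 + cos(2*t**2)/8 + C

Let u = t², du = 2t dt; rewrite as (1/2)∫ u^1·cos(2u) du.
Now integrate by parts 1 time.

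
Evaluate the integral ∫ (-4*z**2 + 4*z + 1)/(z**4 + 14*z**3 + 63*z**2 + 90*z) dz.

Factor the denominator: z*(z + 3)*(z + 5)*(z + 6).
Partial-fraction decomposition: 167/(18*(z + 6)) - 119/(10*(z + 5)) + 47/(18*(z + 3)) + 1/(90*z).
Integrate each term: A/(z−a) contributes A·log|z−a|.

log(z)/90 + 47*log(z + 3)/18 - 119*log(z + 5)/10 + 167*log(z + 6)/18 + C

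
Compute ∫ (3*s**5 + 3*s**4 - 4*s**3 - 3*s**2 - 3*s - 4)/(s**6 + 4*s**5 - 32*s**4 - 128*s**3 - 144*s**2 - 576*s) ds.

log(s)/144 + 13111*log(s - 6)/14400 - 261*log(s + 4)/200 + 1867*log(s + 6)/576 + 117*log(s**2 + 4)/1600 - 47*atan(s/2)/400 + C

Factor the denominator: s*(s - 6)*(s + 4)*(s + 6)*(s**2 + 4).
Partial-fraction decomposition: (117*s - 188)/(800*(s**2 + 4)) + 1867/(576*(s + 6)) - 261/(200*(s + 4)) + 13111/(14400*(s - 6)) + 1/(144*s).
Integrate each term; A/(s−a) gives A·log|s−a|; the (Bs+D)/(s²+p²) term gives a log and an atan.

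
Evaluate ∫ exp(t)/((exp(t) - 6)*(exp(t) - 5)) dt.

Let u = e^t, du = e^t dt.
The integral becomes ∫ du/((u-6)(u-5)); decompose into partial fractions.

log(exp(t) - 6) - log(exp(t) - 5) + C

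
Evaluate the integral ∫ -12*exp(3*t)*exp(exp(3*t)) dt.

-4*exp(exp(3*t)) + C

Let u = exp(3*t), so du = (3*exp(3*t)) dt.
Rewriting, the integral becomes -4·∫ e^u du = -4·e^u.
Substituting back, u = exp(3*t).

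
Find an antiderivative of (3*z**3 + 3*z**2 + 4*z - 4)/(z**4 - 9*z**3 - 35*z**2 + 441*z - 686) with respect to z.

1129*log(z - 7)/490 + 8*log(z - 2)/45 + 457*log(z + 7)/882 - 120/(7*z - 49) + C

Factor the denominator: (z - 7)**2*(z - 2)*(z + 7).
Partial-fraction decomposition: 457/(882*(z + 7)) + 8/(45*(z - 2)) + 1129/(490*(z - 7)) + 120/(7*(z - 7)**2).
Integrate each term; A/(z−a) gives A·log|z−a|; A/(z−a)² gives −A/(z−a).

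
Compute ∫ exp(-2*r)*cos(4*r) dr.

exp(-2*r)*sin(4*r)/5 - exp(-2*r)*cos(4*r)/10 + C

Let I denote the integral. Integrate by parts with u = cos(4*r), dv = exp(-2*r) dr, so v = -exp(-2*r)/2: I = -exp(-2*r)*cos(4*r)/2 − 2·∫ exp(-2*r)*sin(4*r) dr.
Apply parts again with u = sin(4*r), dv = exp(-2*r) dr: ∫ exp(-2*r)*sin(4*r) dr = -exp(-2*r)*sin(4*r)/2 + 2·I. Substituting back brings back I: I = exp(-2*r)*sin(4*r) - exp(-2*r)*cos(4*r)/2 − 4·I.
Solving for I: (1 + 4)·I equals the remaining terms, so I = (1/5)·(exp(-2*r)*sin(4*r) - exp(-2*r)*cos(4*r)/2).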